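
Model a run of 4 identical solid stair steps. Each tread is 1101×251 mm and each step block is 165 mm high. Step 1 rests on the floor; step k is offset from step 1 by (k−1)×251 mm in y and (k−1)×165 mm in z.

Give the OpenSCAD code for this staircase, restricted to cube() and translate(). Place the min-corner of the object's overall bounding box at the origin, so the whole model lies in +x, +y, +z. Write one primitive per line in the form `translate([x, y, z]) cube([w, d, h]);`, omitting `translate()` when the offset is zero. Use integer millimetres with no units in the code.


cube([1101, 251, 165]);
translate([0, 251, 165]) cube([1101, 251, 165]);
translate([0, 502, 330]) cube([1101, 251, 165]);
translate([0, 753, 495]) cube([1101, 251, 165]);


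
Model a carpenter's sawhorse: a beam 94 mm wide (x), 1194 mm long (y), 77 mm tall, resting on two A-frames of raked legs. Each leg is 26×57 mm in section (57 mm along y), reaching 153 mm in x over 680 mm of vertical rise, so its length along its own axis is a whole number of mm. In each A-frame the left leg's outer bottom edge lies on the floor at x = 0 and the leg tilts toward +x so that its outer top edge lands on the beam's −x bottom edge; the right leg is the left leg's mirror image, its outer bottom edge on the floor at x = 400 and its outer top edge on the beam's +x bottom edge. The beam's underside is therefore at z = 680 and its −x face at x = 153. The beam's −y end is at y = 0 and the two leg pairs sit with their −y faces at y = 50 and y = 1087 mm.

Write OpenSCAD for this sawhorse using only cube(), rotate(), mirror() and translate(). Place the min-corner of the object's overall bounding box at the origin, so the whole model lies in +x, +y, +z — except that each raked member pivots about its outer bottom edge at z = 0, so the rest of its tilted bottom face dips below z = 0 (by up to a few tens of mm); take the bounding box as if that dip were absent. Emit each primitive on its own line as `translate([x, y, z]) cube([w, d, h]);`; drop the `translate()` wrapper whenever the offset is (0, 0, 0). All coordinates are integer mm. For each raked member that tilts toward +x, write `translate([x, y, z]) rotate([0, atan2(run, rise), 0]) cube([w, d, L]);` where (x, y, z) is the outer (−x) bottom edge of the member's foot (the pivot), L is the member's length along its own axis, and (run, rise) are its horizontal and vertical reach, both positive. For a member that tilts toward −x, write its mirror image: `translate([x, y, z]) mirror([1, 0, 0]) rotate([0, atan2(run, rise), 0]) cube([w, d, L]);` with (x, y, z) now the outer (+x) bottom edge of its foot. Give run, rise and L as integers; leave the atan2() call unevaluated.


translate([153, 0, 680]) cube([94, 1194, 77]);
translate([0, 50, 0]) rotate([0, atan2(153, 680), 0]) cube([26, 57, 697]);
translate([400, 50, 0]) mirror([1, 0, 0]) rotate([0, atan2(153, 680), 0]) cube([26, 57, 697]);
translate([0, 1087, 0]) rotate([0, atan2(153, 680), 0]) cube([26, 57, 697]);
translate([400, 1087, 0]) mirror([1, 0, 0]) rotate([0, atan2(153, 680), 0]) cube([26, 57, 697]);


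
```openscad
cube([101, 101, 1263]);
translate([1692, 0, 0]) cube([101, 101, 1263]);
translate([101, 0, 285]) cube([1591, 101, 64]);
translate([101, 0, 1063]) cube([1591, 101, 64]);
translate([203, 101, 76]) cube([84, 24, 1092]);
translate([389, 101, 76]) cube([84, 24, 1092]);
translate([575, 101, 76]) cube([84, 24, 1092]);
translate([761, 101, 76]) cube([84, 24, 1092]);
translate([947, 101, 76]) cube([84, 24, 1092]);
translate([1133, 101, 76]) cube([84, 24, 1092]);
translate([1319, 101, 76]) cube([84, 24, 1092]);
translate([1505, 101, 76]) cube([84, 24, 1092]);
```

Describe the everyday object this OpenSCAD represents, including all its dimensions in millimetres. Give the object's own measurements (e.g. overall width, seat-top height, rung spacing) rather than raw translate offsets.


A fence section. Two 101×101 mm posts, 1263 mm tall, stand on the floor with a clear span of 1591 mm between their inner faces. Two horizontal rails of 101×64 mm section span the gap between the posts with their undersides at z = 285 mm and z = 1063 mm, flush with the posts' −y face. 8 pickets, each 84 mm wide, 24 mm thick and 1092 mm tall, are fixed to the +y face of the rails with their bottoms at z = 76 mm, spaced across the span with a 102 mm gap after the −x post and between neighbouring pickets, with 103 mm left before the +x post.


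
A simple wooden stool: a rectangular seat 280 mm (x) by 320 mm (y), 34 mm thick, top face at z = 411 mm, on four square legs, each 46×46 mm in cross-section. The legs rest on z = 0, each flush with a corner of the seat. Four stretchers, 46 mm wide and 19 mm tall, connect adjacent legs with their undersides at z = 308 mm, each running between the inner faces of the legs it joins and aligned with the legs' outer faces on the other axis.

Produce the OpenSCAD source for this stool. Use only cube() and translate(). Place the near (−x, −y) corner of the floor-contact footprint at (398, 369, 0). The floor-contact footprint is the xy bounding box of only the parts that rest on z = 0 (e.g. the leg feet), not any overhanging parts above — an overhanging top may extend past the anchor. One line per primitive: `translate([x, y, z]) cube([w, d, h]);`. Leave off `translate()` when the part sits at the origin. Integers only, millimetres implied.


// leg_h = 411 - 34 = 377
// stretcher span = 280 - 2*46 = 188
translate([398, 369, 377]) cube([280, 320, 34]);
translate([398, 369, 0]) cube([46, 46, 377]);
translate([632, 369, 0]) cube([46, 46, 377]);
translate([398, 643, 0]) cube([46, 46, 377]);
translate([632, 643, 0]) cube([46, 46, 377]);
translate([444, 369, 308]) cube([188, 46, 19]);
translate([444, 643, 308]) cube([188, 46, 19]);
translate([398, 415, 308]) cube([46, 228, 19]);
translate([632, 415, 308]) cube([46, 228, 19]);


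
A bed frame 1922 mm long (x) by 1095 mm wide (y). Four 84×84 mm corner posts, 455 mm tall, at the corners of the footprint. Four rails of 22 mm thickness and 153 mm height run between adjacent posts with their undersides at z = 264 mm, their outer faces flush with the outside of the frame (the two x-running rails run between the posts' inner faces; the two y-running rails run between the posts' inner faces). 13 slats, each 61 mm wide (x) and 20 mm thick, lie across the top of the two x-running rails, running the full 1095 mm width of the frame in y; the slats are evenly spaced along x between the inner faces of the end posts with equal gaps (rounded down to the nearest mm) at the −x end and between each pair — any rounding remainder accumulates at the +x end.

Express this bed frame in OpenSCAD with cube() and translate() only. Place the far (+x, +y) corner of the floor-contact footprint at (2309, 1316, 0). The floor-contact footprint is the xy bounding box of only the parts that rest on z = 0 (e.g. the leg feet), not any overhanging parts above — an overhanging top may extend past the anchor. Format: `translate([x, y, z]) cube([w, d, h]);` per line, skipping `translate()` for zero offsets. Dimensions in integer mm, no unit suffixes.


translate([387, 221, 0]) cube([84, 84, 455]);
translate([387, 1232, 0]) cube([84, 84, 455]);
translate([2225, 221, 0]) cube([84, 84, 455]);
translate([2225, 1232, 0]) cube([84, 84, 455]);
translate([471, 221, 264]) cube([1754, 22, 153]);
translate([471, 1294, 264]) cube([1754, 22, 153]);
translate([387, 305, 264]) cube([22, 927, 153]);
translate([2287, 305, 264]) cube([22, 927, 153]);
translate([539, 221, 417]) cube([61, 1095, 20]);
translate([668, 221, 417]) cube([61, 1095, 20]);
translate([797, 221, 417]) cube([61, 1095, 20]);
translate([926, 221, 417]) cube([61, 1095, 20]);
translate([1055, 221, 417]) cube([61, 1095, 20]);
translate([1184, 221, 417]) cube([61, 1095, 20]);
translate([1313, 221, 417]) cube([61, 1095, 20]);
translate([1442, 221, 417]) cube([61, 1095, 20]);
translate([1571, 221, 417]) cube([61, 1095, 20]);
translate([1700, 221, 417]) cube([61, 1095, 20]);
translate([1829, 221, 417]) cube([61, 1095, 20]);
translate([1958, 221, 417]) cube([61, 1095, 20]);
translate([2087, 221, 417]) cube([61, 1095, 20]);


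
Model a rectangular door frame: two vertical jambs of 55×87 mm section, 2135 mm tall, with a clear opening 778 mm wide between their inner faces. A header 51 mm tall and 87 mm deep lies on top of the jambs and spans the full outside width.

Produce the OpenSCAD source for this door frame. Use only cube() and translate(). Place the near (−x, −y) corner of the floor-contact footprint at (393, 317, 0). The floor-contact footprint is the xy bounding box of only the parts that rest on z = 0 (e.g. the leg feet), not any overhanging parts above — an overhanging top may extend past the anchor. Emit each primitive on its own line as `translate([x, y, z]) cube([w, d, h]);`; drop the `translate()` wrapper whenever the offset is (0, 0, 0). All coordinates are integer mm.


translate([393, 317, 0]) cube([55, 87, 2135]);
translate([1226, 317, 0]) cube([55, 87, 2135]);
translate([393, 317, 2135]) cube([888, 87, 51]);


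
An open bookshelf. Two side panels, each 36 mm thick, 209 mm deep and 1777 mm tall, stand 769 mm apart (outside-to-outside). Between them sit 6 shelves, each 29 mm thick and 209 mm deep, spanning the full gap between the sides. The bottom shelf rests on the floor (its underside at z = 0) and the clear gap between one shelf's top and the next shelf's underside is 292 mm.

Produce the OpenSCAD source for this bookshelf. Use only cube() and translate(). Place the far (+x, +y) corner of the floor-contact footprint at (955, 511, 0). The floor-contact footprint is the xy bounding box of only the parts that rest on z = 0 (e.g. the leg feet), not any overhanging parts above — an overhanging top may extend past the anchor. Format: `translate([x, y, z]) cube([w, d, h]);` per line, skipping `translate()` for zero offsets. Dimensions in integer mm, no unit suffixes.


translate([186, 302, 0]) cube([36, 209, 1777]);
translate([919, 302, 0]) cube([36, 209, 1777]);
translate([222, 302, 0]) cube([697, 209, 29]);
translate([222, 302, 321]) cube([697, 209, 29]);
translate([222, 302, 642]) cube([697, 209, 29]);
translate([222, 302, 963]) cube([697, 209, 29]);
translate([222, 302, 1284]) cube([697, 209, 29]);
translate([222, 302, 1605]) cube([697, 209, 29]);


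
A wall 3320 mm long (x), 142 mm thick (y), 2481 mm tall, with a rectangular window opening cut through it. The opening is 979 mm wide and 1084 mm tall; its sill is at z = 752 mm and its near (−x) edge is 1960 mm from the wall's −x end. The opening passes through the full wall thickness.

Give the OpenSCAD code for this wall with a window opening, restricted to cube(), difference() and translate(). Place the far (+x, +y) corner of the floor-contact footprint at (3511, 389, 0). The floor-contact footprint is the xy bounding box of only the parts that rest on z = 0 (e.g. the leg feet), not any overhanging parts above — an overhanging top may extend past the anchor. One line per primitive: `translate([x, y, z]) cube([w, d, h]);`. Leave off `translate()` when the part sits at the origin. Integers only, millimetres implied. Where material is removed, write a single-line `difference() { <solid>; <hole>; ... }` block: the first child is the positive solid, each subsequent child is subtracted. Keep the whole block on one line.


difference() { translate([191, 247, 0]) cube([3320, 142, 2481]); translate([2151, 247, 752]) cube([979, 142, 1084]); }


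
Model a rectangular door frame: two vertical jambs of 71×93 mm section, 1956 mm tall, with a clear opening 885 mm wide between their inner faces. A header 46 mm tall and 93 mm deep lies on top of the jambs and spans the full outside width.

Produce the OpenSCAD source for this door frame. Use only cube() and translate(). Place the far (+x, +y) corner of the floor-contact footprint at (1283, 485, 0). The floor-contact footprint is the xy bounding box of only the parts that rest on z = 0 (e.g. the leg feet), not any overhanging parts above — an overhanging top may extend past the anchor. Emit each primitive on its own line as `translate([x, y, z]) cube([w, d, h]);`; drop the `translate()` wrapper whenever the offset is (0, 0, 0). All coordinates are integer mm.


translate([256, 392, 0]) cube([71, 93, 1956]);
translate([1212, 392, 0]) cube([71, 93, 1956]);
translate([256, 392, 1956]) cube([1027, 93, 46]);


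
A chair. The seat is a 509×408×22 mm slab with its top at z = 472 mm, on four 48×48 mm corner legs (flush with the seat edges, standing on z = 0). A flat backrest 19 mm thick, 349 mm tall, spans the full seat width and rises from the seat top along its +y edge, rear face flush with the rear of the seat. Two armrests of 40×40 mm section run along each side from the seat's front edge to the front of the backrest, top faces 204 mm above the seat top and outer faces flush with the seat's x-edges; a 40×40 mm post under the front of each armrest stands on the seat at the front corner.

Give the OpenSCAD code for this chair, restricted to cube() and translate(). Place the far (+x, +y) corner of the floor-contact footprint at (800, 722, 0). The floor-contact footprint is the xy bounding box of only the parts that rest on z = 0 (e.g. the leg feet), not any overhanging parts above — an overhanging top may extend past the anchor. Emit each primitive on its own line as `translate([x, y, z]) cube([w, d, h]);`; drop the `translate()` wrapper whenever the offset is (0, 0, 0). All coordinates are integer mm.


translate([291, 314, 450]) cube([509, 408, 22]);
translate([291, 314, 0]) cube([48, 48, 450]);
translate([752, 314, 0]) cube([48, 48, 450]);
translate([291, 674, 0]) cube([48, 48, 450]);
translate([752, 674, 0]) cube([48, 48, 450]);
translate([291, 703, 472]) cube([509, 19, 349]);
translate([291, 314, 636]) cube([40, 389, 40]);
translate([760, 314, 636]) cube([40, 389, 40]);
translate([291, 314, 472]) cube([40, 40, 164]);
translate([760, 314, 472]) cube([40, 40, 164]);


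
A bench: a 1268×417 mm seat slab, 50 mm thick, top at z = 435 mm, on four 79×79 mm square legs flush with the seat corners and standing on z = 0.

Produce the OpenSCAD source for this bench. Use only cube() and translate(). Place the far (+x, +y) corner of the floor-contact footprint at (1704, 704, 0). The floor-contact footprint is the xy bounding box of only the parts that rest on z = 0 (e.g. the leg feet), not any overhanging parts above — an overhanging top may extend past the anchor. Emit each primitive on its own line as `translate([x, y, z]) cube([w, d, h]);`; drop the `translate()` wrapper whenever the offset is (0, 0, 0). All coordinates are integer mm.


translate([436, 287, 385]) cube([1268, 417, 50]);
translate([436, 287, 0]) cube([79, 79, 385]);
translate([436, 625, 0]) cube([79, 79, 385]);
translate([1625, 287, 0]) cube([79, 79, 385]);
translate([1625, 625, 0]) cube([79, 79, 385]);


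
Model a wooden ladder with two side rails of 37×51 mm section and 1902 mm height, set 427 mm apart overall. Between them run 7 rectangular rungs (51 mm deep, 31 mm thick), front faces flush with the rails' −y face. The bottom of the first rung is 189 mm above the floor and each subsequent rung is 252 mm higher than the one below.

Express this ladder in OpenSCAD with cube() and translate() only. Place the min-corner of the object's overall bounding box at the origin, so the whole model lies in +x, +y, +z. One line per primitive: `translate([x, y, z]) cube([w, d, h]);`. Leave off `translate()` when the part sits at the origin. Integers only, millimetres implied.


cube([37, 51, 1902]);
translate([390, 0, 0]) cube([37, 51, 1902]);
translate([37, 0, 189]) cube([353, 51, 31]);
translate([37, 0, 441]) cube([353, 51, 31]);
translate([37, 0, 693]) cube([353, 51, 31]);
translate([37, 0, 945]) cube([353, 51, 31]);
translate([37, 0, 1197]) cube([353, 51, 31]);
translate([37, 0, 1449]) cube([353, 51, 31]);
translate([37, 0, 1701]) cube([353, 51, 31]);


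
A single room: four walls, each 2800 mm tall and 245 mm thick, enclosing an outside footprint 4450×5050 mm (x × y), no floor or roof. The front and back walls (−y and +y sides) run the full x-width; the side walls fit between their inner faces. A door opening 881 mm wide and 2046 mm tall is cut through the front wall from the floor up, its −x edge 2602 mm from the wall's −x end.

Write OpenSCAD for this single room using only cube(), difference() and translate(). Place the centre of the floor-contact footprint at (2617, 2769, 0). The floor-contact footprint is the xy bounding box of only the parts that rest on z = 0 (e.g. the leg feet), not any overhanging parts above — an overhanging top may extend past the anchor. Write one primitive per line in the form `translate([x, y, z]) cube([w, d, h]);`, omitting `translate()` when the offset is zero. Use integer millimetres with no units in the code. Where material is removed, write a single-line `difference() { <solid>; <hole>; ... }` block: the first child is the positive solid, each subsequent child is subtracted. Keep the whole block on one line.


difference() { translate([392, 244, 0]) cube([4450, 245, 2800]); translate([2994, 244, 0]) cube([881, 245, 2046]); }
translate([392, 5049, 0]) cube([4450, 245, 2800]);
translate([392, 489, 0]) cube([245, 4560, 2800]);
translate([4597, 489, 0]) cube([245, 4560, 2800]);


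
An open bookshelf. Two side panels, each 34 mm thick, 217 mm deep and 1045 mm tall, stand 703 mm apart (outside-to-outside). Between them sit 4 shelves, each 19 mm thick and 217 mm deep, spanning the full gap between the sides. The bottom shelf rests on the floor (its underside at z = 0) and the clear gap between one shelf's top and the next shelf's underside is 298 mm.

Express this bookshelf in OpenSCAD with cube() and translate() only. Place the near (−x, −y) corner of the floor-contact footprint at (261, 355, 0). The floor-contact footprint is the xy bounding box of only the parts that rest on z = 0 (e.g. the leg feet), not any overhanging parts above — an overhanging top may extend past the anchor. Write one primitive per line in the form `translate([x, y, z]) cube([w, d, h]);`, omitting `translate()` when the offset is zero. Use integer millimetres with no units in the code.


translate([261, 355, 0]) cube([34, 217, 1045]);
translate([930, 355, 0]) cube([34, 217, 1045]);
translate([295, 355, 0]) cube([635, 217, 19]);
translate([295, 355, 317]) cube([635, 217, 19]);
translate([295, 355, 634]) cube([635, 217, 19]);
translate([295, 355, 951]) cube([635, 217, 19]);


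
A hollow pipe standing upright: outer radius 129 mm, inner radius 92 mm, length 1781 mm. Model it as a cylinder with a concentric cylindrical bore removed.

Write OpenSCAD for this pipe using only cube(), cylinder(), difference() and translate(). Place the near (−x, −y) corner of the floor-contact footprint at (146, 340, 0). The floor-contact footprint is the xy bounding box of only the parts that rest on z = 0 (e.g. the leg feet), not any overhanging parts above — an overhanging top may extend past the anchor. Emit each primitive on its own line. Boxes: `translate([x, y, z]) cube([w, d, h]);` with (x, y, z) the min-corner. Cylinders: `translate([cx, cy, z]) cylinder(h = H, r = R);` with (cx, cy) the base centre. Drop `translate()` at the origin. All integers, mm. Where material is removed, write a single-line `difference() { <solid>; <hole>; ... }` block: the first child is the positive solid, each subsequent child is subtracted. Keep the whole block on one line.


difference() { translate([275, 469, 0]) cylinder(h = 1781, r = 129); translate([275, 469, 0]) cylinder(h = 1781, r = 92); }


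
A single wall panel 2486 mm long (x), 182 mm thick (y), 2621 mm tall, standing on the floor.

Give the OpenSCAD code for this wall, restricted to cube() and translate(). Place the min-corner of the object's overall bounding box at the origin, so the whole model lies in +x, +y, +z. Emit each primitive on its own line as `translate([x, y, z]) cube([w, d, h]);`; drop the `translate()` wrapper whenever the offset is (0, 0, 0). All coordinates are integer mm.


cube([2486, 182, 2621]);


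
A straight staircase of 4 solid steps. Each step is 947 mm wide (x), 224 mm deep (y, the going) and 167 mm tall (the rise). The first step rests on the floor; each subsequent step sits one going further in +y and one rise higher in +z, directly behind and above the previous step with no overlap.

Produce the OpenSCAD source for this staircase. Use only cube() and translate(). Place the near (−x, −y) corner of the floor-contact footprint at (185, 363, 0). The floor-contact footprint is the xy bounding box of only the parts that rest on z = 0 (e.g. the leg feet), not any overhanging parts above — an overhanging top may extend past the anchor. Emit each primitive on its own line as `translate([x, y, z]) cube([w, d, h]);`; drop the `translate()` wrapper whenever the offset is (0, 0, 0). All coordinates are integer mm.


translate([185, 363, 0]) cube([947, 224, 167]);
translate([185, 587, 167]) cube([947, 224, 167]);
translate([185, 811, 334]) cube([947, 224, 167]);
translate([185, 1035, 501]) cube([947, 224, 167]);


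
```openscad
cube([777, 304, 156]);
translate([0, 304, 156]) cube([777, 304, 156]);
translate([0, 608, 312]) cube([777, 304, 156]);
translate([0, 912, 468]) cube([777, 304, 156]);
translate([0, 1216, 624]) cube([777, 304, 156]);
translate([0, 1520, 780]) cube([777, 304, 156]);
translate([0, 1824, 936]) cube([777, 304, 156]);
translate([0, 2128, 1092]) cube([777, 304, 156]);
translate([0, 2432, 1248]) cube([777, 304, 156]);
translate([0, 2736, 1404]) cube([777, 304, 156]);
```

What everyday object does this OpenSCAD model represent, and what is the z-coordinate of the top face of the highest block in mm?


A staircase. The total rise is 1560 mm.

10 identical blocks, each offset up and back from the previous — a staircase. Each step is 156 mm tall and there are 10 of them, so the total rise is 10 × 156 = 1560 mm.


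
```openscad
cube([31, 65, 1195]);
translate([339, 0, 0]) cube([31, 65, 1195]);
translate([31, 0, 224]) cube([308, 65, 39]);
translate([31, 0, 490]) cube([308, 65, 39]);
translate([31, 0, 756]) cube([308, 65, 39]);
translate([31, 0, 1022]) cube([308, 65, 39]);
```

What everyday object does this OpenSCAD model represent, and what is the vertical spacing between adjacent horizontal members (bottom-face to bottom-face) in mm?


A ladder. The rung spacing is 266 mm.

Two tall 31×65 posts with 4 short bars between them — a ladder. Adjacent rungs sit at z = 224 and z = 490, so the spacing is 490 − 224 = 266 mm.


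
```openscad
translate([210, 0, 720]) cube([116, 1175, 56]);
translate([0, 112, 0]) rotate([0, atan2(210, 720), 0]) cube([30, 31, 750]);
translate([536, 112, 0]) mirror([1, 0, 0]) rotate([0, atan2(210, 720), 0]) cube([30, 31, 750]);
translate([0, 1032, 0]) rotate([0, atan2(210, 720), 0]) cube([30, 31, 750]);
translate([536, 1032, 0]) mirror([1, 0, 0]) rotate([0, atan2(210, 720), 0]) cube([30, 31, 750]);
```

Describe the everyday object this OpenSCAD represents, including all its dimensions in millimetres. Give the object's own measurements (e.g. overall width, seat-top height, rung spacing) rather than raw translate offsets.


A sawhorse. A 116×1175×56 mm beam (x, y, z) sits on two A-frame leg pairs. Each pair is two raked legs of 30×31 mm section (31 mm along y) splaying symmetrically in x. Each leg rises 720 mm vertically over 210 mm of horizontal reach and is 750 mm long along its own axis. Every leg's outer bottom edge rests on the floor and its outer top edge meets a bottom edge of the beam — the left legs (tilting toward +x) meet the beam's −x bottom edge, the right legs (their mirror images, tilting toward −x) meet its +x bottom edge — so the leg tops tuck under the beam, the beam's underside is 720 mm above the floor, and the feet are 536 mm apart outside-to-outside with the beam centred between them. The two leg pairs are set in 112 mm from either end of the beam.


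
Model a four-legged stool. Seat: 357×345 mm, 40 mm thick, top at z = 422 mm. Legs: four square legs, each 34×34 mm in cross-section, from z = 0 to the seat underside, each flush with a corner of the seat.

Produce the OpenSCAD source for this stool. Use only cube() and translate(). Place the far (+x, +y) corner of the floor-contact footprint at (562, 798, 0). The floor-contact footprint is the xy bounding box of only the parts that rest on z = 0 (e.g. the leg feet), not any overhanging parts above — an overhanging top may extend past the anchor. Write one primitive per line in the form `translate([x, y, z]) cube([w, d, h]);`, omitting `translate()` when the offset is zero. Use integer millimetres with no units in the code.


translate([205, 453, 382]) cube([357, 345, 40]);
translate([205, 453, 0]) cube([34, 34, 382]);
translate([528, 453, 0]) cube([34, 34, 382]);
translate([205, 764, 0]) cube([34, 34, 382]);
translate([528, 764, 0]) cube([34, 34, 382]);


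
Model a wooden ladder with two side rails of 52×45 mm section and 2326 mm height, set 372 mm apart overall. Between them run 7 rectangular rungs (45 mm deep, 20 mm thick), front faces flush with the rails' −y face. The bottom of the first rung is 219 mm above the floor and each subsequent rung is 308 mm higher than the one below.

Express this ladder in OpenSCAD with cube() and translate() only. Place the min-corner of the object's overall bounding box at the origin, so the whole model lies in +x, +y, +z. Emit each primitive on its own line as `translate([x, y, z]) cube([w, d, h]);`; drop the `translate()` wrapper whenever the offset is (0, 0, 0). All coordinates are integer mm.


cube([52, 45, 2326]);
translate([320, 0, 0]) cube([52, 45, 2326]);
translate([52, 0, 219]) cube([268, 45, 20]);
translate([52, 0, 527]) cube([268, 45, 20]);
translate([52, 0, 835]) cube([268, 45, 20]);
translate([52, 0, 1143]) cube([268, 45, 20]);
translate([52, 0, 1451]) cube([268, 45, 20]);
translate([52, 0, 1759]) cube([268, 45, 20]);
translate([52, 0, 2067]) cube([268, 45, 20]);


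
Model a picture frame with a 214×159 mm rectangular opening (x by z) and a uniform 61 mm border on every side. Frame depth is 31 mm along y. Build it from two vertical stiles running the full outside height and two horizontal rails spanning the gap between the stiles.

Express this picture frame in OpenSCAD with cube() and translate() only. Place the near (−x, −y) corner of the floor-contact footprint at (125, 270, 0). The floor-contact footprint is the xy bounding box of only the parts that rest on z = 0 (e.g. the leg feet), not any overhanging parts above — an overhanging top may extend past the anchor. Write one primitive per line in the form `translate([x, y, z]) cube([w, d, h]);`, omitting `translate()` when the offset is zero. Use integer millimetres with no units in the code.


translate([125, 270, 0]) cube([61, 31, 281]);
translate([400, 270, 0]) cube([61, 31, 281]);
translate([186, 270, 0]) cube([214, 31, 61]);
translate([186, 270, 220]) cube([214, 31, 61]);


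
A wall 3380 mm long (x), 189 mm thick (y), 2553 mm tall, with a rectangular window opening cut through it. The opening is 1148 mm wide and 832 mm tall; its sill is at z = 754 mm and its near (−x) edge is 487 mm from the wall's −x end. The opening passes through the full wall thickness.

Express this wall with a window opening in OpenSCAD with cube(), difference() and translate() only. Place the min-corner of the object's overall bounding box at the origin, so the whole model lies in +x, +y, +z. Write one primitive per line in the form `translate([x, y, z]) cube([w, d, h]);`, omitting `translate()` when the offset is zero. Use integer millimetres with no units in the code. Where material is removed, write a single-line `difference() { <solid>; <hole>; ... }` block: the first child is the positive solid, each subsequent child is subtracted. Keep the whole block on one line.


difference() { cube([3380, 189, 2553]); translate([487, 0, 754]) cube([1148, 189, 832]); }


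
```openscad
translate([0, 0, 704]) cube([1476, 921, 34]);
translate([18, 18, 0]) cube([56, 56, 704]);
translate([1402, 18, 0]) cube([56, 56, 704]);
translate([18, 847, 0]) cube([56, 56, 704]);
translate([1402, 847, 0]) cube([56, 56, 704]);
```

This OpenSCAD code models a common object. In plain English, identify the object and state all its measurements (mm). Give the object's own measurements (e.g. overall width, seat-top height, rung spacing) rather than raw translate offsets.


A rectangular dining table. The top is 1476×921×34 mm with its upper surface at z = 738 mm. It stands on four 56×56 mm square legs, each inset 18 mm from the nearest pair of top edges, running from the floor to the underside of the top.


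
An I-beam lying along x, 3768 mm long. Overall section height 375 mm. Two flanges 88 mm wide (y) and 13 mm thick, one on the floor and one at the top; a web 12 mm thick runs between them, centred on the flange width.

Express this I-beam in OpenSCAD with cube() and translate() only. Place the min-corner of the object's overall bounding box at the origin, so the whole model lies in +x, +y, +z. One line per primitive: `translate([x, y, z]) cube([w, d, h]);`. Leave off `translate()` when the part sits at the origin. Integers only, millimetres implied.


cube([3768, 88, 13]);
translate([0, 38, 13]) cube([3768, 12, 349]);
translate([0, 0, 362]) cube([3768, 88, 13]);


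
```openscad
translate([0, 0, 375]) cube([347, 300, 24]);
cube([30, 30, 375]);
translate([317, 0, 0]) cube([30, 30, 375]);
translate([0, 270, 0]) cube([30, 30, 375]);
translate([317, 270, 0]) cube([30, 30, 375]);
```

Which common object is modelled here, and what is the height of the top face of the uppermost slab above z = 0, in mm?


A stool. The seat height is 399 mm.

A 347×300×24 slab at z = 375 on four corner posts — a stool. The seat top is 375 + 24 = 399 mm.


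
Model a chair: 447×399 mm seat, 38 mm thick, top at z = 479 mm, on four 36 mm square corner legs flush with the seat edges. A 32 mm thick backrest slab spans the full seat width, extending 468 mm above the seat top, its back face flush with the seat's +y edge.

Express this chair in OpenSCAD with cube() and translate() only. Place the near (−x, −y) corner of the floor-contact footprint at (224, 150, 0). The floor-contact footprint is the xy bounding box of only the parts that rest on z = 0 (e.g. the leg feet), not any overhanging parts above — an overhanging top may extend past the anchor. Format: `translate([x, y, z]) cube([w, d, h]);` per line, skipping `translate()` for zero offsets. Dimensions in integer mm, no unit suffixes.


translate([224, 150, 441]) cube([447, 399, 38]);
translate([224, 150, 0]) cube([36, 36, 441]);
translate([635, 150, 0]) cube([36, 36, 441]);
translate([224, 513, 0]) cube([36, 36, 441]);
translate([635, 513, 0]) cube([36, 36, 441]);
translate([224, 517, 479]) cube([447, 32, 468]);


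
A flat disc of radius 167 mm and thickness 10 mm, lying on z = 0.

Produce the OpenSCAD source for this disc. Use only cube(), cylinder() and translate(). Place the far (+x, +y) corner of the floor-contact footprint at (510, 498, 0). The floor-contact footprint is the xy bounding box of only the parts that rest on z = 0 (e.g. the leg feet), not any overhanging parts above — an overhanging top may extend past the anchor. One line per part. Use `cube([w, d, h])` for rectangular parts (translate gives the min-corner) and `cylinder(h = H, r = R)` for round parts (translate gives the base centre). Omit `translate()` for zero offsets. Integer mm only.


translate([343, 331, 0]) cylinder(h = 10, r = 167);


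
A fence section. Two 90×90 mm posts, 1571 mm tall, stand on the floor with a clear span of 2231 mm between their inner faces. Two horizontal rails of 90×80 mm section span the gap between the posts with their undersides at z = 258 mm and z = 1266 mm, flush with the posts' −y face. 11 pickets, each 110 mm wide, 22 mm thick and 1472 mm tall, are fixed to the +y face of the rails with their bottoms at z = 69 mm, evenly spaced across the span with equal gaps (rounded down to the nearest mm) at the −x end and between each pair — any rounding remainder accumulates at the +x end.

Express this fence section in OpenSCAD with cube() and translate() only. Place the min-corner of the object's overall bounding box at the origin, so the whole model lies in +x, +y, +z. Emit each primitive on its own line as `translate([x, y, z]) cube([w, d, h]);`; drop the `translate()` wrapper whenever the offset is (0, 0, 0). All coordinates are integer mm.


cube([90, 90, 1571]);
translate([2321, 0, 0]) cube([90, 90, 1571]);
translate([90, 0, 258]) cube([2231, 90, 80]);
translate([90, 0, 1266]) cube([2231, 90, 80]);
translate([175, 90, 69]) cube([110, 22, 1472]);
translate([370, 90, 69]) cube([110, 22, 1472]);
translate([565, 90, 69]) cube([110, 22, 1472]);
translate([760, 90, 69]) cube([110, 22, 1472]);
translate([955, 90, 69]) cube([110, 22, 1472]);
translate([1150, 90, 69]) cube([110, 22, 1472]);
translate([1345, 90, 69]) cube([110, 22, 1472]);
translate([1540, 90, 69]) cube([110, 22, 1472]);
translate([1735, 90, 69]) cube([110, 22, 1472]);
translate([1930, 90, 69]) cube([110, 22, 1472]);
translate([2125, 90, 69]) cube([110, 22, 1472]);


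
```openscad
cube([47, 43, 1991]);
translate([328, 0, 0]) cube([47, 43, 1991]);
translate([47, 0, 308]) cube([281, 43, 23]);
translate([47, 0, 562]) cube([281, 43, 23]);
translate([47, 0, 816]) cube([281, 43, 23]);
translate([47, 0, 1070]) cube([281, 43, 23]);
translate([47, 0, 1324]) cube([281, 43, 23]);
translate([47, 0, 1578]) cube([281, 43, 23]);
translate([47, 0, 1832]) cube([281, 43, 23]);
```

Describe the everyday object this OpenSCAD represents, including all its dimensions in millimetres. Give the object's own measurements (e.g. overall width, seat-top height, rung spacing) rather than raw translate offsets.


A straight ladder. Two 47×43 mm vertical rails, 1991 mm tall, stand 375 mm apart (outside-to-outside) with their front faces coplanar on the −y side. 7 rungs, each 43 mm deep and 23 mm tall, span between the inner faces of the rails, front faces flush with the rails. The lowest rung's underside is at z = 308 mm and rungs are spaced 254 mm apart (underside to underside).


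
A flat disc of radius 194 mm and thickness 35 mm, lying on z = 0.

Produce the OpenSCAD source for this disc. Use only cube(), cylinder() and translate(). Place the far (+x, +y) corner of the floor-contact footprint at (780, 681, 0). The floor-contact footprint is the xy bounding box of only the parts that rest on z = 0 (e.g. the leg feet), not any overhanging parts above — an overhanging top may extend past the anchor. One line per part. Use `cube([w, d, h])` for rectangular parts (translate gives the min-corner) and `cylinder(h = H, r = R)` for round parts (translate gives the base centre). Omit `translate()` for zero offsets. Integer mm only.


translate([586, 487, 0]) cylinder(h = 35, r = 194);


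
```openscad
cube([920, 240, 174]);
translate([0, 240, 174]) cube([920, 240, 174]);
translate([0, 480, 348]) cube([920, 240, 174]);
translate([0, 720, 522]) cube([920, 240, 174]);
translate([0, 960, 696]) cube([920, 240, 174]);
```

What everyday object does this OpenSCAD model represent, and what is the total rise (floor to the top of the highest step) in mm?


A staircase. The total rise is 870 mm.

5 identical blocks, each offset up and back from the previous — a staircase. Each step is 174 mm tall and there are 5 of them, so the total rise is 5 × 174 = 870 mm.


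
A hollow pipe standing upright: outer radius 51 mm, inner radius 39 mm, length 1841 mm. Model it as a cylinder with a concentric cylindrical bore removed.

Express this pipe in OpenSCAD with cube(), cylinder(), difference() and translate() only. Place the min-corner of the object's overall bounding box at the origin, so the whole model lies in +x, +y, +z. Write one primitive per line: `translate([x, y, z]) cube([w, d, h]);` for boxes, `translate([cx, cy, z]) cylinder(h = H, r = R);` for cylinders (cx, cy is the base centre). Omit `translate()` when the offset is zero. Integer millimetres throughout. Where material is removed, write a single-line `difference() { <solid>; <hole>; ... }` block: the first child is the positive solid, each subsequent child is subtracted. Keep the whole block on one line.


difference() { translate([51, 51, 0]) cylinder(h = 1841, r = 51); translate([51, 51, 0]) cylinder(h = 1841, r = 39); }


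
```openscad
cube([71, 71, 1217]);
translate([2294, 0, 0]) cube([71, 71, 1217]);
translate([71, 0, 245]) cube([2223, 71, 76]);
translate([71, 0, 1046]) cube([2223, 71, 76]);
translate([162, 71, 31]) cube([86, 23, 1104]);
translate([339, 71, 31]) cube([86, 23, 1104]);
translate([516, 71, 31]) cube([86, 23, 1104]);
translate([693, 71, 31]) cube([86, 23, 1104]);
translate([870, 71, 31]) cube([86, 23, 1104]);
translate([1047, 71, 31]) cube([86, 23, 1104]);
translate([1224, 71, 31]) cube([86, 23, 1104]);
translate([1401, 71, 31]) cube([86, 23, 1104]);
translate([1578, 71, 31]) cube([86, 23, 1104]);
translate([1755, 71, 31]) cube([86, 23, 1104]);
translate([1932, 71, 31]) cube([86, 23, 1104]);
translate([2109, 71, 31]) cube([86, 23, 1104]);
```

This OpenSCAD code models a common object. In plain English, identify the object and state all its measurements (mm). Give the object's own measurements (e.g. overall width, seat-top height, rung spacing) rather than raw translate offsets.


A fence section. Two 71×71 mm posts, 1217 mm tall, stand on the floor with a clear span of 2223 mm between their inner faces. Two horizontal rails of 71×76 mm section span the gap between the posts with their undersides at z = 245 mm and z = 1046 mm, flush with the posts' −y face. 12 pickets, each 86 mm wide, 23 mm thick and 1104 mm tall, are fixed to the +y face of the rails with their bottoms at z = 31 mm, spaced across the span with a 91 mm gap after the −x post and between neighbouring pickets, with 99 mm left before the +x post.


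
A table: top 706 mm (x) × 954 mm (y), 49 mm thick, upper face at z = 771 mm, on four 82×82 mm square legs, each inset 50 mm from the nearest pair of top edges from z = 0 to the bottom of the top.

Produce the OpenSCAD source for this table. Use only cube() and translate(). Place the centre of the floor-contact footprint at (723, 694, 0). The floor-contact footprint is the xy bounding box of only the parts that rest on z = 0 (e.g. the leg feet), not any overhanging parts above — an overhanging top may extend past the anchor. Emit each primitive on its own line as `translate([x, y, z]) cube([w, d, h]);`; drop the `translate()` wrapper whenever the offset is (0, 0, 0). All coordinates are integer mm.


translate([370, 217, 722]) cube([706, 954, 49]);
translate([420, 267, 0]) cube([82, 82, 722]);
translate([944, 267, 0]) cube([82, 82, 722]);
translate([420, 1039, 0]) cube([82, 82, 722]);
translate([944, 1039, 0]) cube([82, 82, 722]);


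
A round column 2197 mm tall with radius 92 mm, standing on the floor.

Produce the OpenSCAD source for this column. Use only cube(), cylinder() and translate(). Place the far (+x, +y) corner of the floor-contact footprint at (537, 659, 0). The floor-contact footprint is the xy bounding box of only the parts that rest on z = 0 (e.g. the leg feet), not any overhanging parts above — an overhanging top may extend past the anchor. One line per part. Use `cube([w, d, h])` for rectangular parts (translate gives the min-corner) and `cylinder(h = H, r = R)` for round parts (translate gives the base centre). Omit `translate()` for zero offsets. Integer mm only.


translate([445, 567, 0]) cylinder(h = 2197, r = 92);


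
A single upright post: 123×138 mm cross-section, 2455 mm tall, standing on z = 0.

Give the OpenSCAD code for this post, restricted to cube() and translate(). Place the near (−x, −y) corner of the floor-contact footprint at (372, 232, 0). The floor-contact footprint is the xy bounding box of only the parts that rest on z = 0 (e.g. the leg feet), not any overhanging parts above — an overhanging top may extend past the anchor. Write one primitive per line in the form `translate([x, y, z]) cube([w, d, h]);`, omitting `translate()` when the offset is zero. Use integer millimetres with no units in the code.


translate([372, 232, 0]) cube([123, 138, 2455]);
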